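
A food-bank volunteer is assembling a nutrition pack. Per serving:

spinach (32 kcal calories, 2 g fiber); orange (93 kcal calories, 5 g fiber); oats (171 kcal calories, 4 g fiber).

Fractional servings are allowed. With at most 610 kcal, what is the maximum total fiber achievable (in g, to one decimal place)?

38.1 g

Fiber per kcal: spinach 0.0625, orange 0.05376, oats 0.02339.
With no serving limits, spend the whole calories allowance on spinach: 610 kcal / 32 kcal × 2 g = 38.1 g.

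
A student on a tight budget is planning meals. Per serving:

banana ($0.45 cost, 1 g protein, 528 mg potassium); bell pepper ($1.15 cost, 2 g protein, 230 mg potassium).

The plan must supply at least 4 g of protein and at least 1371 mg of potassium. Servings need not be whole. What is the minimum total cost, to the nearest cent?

The cheapest plan sits at a corner of the feasible region — with two constraints it uses at most two foods.
banana only: max(4/1, 1371/528) = 4 servings → $1.80.
bell pepper only: max(4/2, 1371/230) = 5.961 servings → $6.86.
banana + bell pepper with both tight: 2.206 servings and 0.8971 servings → $2.02.
Cheapest feasible corner: $1.80.

$1.80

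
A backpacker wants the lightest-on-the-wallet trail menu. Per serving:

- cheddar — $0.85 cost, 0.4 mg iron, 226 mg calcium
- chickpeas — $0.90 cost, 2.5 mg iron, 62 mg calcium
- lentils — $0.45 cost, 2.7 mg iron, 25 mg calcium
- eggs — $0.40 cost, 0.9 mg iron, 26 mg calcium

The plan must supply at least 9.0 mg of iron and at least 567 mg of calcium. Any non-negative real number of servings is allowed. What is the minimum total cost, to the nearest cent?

Minimising a linear cost over {iron ≥ 9.0, calcium ≥ 567, servings ≥ 0} — the optimum is at a vertex, using one or two foods.
cheddar only: max(9.0/0.4, 567/226) = 22.5 servings → $19.12.
chickpeas only: max(9.0/2.5, 567/62) = 9.145 servings → $8.23.
lentils only: max(9.0/2.7, 567/25) = 22.68 servings → $10.21.
eggs only: max(9.0/0.9, 567/26) = 21.81 servings → $8.72.
cheddar + chickpeas with both tight: 1.591 servings and 3.345 servings → $4.36.
cheddar + lentils with both tight: 2.176 servings and 3.011 servings → $3.20.
cheddar + eggs with both tight: 1.432 servings and 9.364 servings → $4.96.
chickpeas + lentils with both targets exact would need a negative amount; discard.
chickpeas + eggs: the both-tight solution has a negative serving — not a feasible corner.
lentils + eggs: the both-tight solution has a negative serving — not a feasible corner.
Cheapest feasible corner: $3.20.

$3.20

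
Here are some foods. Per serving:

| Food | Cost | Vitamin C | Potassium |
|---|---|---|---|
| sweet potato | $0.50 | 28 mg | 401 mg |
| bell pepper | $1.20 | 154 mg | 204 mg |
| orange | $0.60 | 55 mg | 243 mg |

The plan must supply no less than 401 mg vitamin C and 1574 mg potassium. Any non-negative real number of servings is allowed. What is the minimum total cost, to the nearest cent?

For a min-cost LP with two ≥-constraints, a basic feasible solution has at most two positive variables.
sweet potato only: max(401/28, 1574/401) = 14.32 servings → $7.16.
bell pepper only: max(401/154, 1574/204) = 7.716 servings → $9.26.
orange only: max(401/55, 1574/243) = 7.291 servings → $4.37.
sweet potato + bell pepper with both tight: 2.866 servings and 2.083 servings → $3.93.
sweet potato + orange: the both-tight solution has a negative serving — not a feasible corner.
bell pepper + orange with both tight: 0.415 servings and 6.129 servings → $4.18.
So the least-cost plan costs $3.93.

$3.93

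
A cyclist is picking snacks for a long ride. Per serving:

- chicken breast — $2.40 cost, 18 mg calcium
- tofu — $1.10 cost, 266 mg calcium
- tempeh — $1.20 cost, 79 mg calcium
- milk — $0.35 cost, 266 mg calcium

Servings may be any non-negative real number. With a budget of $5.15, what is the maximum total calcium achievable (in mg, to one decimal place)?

3914.0 mg

Calcium per dollar: milk 760, tofu 241.8, tempeh 65.83, chicken breast 7.5.
With no serving limits, spend the whole cost allowance on milk: $5.15 / $0.35 × 266 mg = 3914.0 mg.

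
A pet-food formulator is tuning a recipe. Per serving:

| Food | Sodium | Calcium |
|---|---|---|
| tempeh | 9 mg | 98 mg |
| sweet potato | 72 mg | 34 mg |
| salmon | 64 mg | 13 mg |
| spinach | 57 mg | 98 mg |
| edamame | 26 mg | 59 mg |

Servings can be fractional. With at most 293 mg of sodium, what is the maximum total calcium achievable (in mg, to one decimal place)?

Calcium per mg sodium: tempeh 10.89, edamame 2.269, spinach 1.719, sweet potato 0.4722, salmon 0.2031.
With no serving limits, spend the whole sodium allowance on tempeh: 293 mg / 9 mg × 98 mg = 3190.4 mg.

3190.4 mg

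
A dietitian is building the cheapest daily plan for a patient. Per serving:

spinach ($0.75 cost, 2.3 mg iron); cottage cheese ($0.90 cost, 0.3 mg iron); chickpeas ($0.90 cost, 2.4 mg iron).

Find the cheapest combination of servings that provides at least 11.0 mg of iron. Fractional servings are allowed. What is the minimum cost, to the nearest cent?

$3.59

Cost per mg of iron: spinach $0.3261, chickpeas $0.3750, cottage cheese $3.0000.
With no serving limits, use only spinach: 11.0 mg / 2.3 mg = 4.783 servings × $0.75 = $3.59.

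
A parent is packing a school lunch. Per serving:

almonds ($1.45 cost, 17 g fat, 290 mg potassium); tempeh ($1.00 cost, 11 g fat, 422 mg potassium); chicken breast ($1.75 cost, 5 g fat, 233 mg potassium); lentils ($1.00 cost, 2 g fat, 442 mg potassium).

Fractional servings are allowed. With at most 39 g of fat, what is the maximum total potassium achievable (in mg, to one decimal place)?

Potassium per g fat: lentils 221, chicken breast 46.6, tempeh 38.36, almonds 17.06.
With no serving limits, spend the whole fat allowance on lentils: 39 g / 2 g × 442 mg = 8619.0 mg.

8619.0 mg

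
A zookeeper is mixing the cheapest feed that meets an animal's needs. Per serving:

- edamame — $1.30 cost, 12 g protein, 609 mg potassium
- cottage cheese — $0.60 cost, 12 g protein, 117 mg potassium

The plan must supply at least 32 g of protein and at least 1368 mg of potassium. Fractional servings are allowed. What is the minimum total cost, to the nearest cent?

At the optimum either one food covers both requirements or two foods hit both targets exactly; no other combination can be cheaper.
edamame only: max(32/12, 1368/609) = 2.667 servings → $3.47.
cottage cheese only: max(32/12, 1368/117) = 11.69 servings → $7.02.
edamame + cottage cheese with both tight: 2.146 servings and 0.5203 servings → $3.10.
The minimum over all feasible corners is $3.10.

$3.10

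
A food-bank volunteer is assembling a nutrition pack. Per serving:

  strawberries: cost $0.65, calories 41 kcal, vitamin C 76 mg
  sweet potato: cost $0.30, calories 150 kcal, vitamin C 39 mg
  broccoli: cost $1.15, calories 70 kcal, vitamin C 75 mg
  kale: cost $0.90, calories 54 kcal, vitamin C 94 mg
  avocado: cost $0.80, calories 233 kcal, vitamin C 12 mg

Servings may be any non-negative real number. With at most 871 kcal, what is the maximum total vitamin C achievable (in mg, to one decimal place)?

1614.5 mg

Vitamin C per kcal: strawberries 1.854, kale 1.741, broccoli 1.071, sweet potato 0.26, avocado 0.0515.
With no serving limits, spend the whole calories allowance on strawberries: 871 kcal / 41 kcal × 76 mg = 1614.5 mg.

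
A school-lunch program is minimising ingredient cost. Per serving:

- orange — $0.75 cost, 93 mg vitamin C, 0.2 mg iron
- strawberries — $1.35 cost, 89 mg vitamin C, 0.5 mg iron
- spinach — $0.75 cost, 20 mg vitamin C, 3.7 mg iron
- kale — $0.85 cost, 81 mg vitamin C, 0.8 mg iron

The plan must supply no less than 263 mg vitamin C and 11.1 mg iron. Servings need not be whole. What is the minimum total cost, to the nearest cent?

$3.82

orange only: max(263/93, 11.1/0.2) = 55.5 servings → $41.62.
strawberries only: max(263/89, 11.1/0.5) = 22.2 servings → $29.97.
spinach only: max(263/20, 11.1/3.7) = 13.15 servings → $9.86.
kale only: max(263/81, 11.1/0.8) = 13.88 servings → $11.79.
orange + strawberries: intersection lies outside the first quadrant.
orange + spinach with both tight: 2.208 servings and 2.881 servings → $3.82.
orange + kale: the both-tight solution has a negative serving — not a feasible corner.
strawberries + spinach with both tight: 2.352 servings and 2.682 servings → $5.19.
strawberries + kale with both targets exact would need a negative amount; discard.
spinach + kale with both tight: 2.428 servings and 2.648 servings → $4.07.
Cheapest feasible corner: $3.82.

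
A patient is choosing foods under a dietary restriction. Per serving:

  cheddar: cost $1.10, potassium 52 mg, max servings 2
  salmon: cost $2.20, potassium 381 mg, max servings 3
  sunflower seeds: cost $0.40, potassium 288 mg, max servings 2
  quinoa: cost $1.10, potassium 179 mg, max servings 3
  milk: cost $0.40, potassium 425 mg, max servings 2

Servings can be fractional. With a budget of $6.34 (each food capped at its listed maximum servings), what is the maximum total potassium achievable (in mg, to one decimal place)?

Potassium per dollar: milk 1062, sunflower seeds 720, salmon 173.2, quinoa 162.7, cheddar 47.27.
Take 2 servings of milk: spends $0.80, +850.0 mg potassium (running total 850.0 mg).
Take 2 servings of sunflower seeds: spends $0.80, +576.0 mg potassium (running total 1426.0 mg).
Take 2.155 servings of salmon: spends $4.74, +820.9 mg potassium (running total 2246.9 mg).
Greedy by best ratio exhausts the cost allowance optimally: 2246.9 mg.

2246.9 mg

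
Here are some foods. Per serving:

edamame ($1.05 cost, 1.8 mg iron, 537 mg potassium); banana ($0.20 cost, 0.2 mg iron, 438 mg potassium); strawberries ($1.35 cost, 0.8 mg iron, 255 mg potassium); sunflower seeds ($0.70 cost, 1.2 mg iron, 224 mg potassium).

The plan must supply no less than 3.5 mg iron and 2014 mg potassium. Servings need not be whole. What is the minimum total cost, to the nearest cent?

edamame only: max(3.5/1.8, 2014/537) = 3.75 servings → $3.94.
banana only: max(3.5/0.2, 2014/438) = 17.5 servings → $3.50.
strawberries only: max(3.5/0.8, 2014/255) = 7.898 servings → $10.66.
sunflower seeds only: max(3.5/1.2, 2014/224) = 8.991 servings → $6.29.
edamame + banana with both tight: 1.66 servings and 2.563 servings → $2.26.
edamame + strawberries: intersection lies outside the first quadrant.
edamame + sunflower seeds with both targets exact would need a negative amount; discard.
banana + strawberries with both tight: 2.4 servings and 3.775 servings → $5.58.
banana + sunflower seeds with both tight: 3.396 servings and 2.351 servings → $2.32.
strawberries + sunflower seeds: the both-tight solution has a negative serving — not a feasible corner.
Cheapest feasible corner: $2.26.

$2.26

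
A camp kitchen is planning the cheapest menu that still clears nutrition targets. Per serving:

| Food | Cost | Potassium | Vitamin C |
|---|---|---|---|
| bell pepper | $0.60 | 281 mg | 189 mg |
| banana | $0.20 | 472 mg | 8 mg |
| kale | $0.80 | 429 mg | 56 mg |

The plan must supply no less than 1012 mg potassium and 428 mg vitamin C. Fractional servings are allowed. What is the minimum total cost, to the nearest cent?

$1.50

Minimising a linear cost over {potassium ≥ 1012, vitamin C ≥ 428, servings ≥ 0} — the optimum is at a vertex, using one or two foods.
bell pepper only: max(1012/281, 428/189) = 3.601 servings → $2.16.
banana only: max(1012/472, 428/8) = 53.5 servings → $10.70.
kale only: max(1012/429, 428/56) = 7.643 servings → $6.11.
bell pepper + banana with both tight: 2.23 servings and 0.8165 servings → $1.50.
bell pepper + kale with both tight: 1.943 servings and 1.087 servings → $2.03.
banana + kale with both targets exact would need a negative amount; discard.
So the least-cost plan costs $1.50.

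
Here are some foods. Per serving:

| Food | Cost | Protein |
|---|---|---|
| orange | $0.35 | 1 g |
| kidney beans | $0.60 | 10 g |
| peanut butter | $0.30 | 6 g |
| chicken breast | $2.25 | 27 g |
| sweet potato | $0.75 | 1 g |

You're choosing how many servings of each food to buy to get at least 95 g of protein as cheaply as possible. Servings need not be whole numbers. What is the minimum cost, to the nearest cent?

Cost per g of protein: peanut butter $0.0500, kidney beans $0.0600, chicken breast $0.0833, orange $0.3500, sweet potato $0.7500.
With no serving limits, use only peanut butter: 95 g / 6 g = 15.83 servings × $0.30 = $4.75.

$4.75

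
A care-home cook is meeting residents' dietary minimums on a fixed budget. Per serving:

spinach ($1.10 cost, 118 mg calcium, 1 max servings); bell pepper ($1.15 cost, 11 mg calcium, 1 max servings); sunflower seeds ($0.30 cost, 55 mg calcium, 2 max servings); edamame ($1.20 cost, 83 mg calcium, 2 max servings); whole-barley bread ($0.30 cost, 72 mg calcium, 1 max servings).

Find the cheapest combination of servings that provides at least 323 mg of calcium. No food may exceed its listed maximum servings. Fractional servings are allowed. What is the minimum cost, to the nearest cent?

$2.33

Cost per mg of calcium: whole-barley bread $0.0042, sunflower seeds $0.0055, spinach $0.0093, edamame $0.0145, bell pepper $0.1045.
Take 1 serving of whole-barley bread: +72.0 mg calcium for $0.30 (total $0.30, still need 251.0 mg).
Take 2 servings of sunflower seeds: +110.0 mg calcium for $0.60 (total $0.90, still need 141.0 mg).
Take 1 serving of spinach: +118.0 mg calcium for $1.10 (total $2.00, still need 23.0 mg).
Take 0.2771 servings of edamame: +23.0 mg calcium for $0.33 (total $2.33, still need 0.0 mg).
Greedy by cheapest-per-mg is optimal for a single linear constraint, so the minimum cost is $2.33.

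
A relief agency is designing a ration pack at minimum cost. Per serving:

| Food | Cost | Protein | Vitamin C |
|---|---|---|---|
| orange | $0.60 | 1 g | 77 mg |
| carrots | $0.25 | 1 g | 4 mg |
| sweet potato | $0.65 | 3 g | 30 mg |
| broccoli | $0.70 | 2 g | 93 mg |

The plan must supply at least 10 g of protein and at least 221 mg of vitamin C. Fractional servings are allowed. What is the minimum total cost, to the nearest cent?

$2.61

At the optimum either one food covers both requirements or two foods hit both targets exactly; no other combination can be cheaper.
orange only: max(10/1, 221/77) = 10 servings → $6.00.
carrots only: max(10/1, 221/4) = 55.25 servings → $13.81.
sweet potato only: max(10/3, 221/30) = 7.367 servings → $4.79.
broccoli only: max(10/2, 221/93) = 5 servings → $3.50.
orange + carrots with both tight: 2.479 servings and 7.521 servings → $3.37.
orange + sweet potato with both tight: 1.806 servings and 2.731 servings → $2.86.
orange + broccoli: the both-tight solution has a negative serving — not a feasible corner.
carrots + sweet potato: the both-tight solution has a negative serving — not a feasible corner.
carrots + broccoli with both tight: 5.741 servings and 2.129 servings → $2.93.
sweet potato + broccoli with both tight: 2.228 servings and 1.658 servings → $2.61.
So the least-cost plan costs $2.61.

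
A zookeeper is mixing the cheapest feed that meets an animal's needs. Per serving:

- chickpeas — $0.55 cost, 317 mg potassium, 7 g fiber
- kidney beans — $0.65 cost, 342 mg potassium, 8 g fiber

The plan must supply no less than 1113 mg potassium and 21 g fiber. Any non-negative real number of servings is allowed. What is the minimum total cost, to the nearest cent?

This is a tiny linear program; its minimum lies at a vertex of the feasible set. List the vertices and price them.
chickpeas only: max(1113/317, 21/7) = 3.511 servings → $1.93.
kidney beans only: max(1113/342, 21/8) = 3.254 servings → $2.12.
chickpeas + kidney beans with both targets exact would need a negative amount; discard.
The minimum over all feasible corners is $1.93.

$1.93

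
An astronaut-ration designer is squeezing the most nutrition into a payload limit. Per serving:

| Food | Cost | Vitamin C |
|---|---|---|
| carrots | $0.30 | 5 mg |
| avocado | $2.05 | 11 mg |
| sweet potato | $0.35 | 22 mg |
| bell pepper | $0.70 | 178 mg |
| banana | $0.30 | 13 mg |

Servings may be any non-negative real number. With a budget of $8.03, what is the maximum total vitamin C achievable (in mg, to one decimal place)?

2041.9 mg

Vitamin C per dollar: bell pepper 254.3, sweet potato 62.86, banana 43.33, carrots 16.67, avocado 5.366.
With no serving limits, spend the whole cost allowance on bell pepper: $8.03 / $0.70 × 178 mg = 2041.9 mg.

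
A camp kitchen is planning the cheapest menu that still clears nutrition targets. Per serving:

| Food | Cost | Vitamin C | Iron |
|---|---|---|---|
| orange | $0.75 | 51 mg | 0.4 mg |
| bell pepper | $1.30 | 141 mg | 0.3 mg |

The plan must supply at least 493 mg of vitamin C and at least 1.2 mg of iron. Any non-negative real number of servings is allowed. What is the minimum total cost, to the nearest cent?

Two binding constraints pin down two serving amounts, so the optimal mix uses at most two foods. The candidates are each food alone (scaled to the tighter of vitamin C/iron) and each pair with both constraints tight.
orange only: max(493/51, 1.2/0.4) = 9.667 servings → $7.25.
bell pepper only: max(493/141, 1.2/0.3) = 4 servings → $5.20.
orange + bell pepper with both tight: 0.5182 servings and 3.309 servings → $4.69.
The minimum over all feasible corners is $4.69.

$4.69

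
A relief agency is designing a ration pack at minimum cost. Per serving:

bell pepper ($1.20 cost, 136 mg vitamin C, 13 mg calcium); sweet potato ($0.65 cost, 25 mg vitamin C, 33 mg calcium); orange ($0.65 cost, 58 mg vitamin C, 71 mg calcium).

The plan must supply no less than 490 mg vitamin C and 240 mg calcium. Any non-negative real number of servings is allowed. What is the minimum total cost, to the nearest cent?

Minimising a linear cost over {vitamin C ≥ 490, calcium ≥ 240, servings ≥ 0} — the optimum is at a vertex, using one or two foods.
bell pepper only: max(490/136, 240/13) = 18.46 servings → $22.15.
sweet potato only: max(490/25, 240/33) = 19.6 servings → $12.74.
orange only: max(490/58, 240/71) = 8.448 servings → $5.49.
bell pepper + sweet potato with both tight: 2.443 servings and 6.31 servings → $7.03.
bell pepper + orange with both tight: 2.344 servings and 2.951 servings → $4.73.
sweet potato + orange with both targets exact would need a negative amount; discard.
Cheapest feasible corner: $4.73.

$4.73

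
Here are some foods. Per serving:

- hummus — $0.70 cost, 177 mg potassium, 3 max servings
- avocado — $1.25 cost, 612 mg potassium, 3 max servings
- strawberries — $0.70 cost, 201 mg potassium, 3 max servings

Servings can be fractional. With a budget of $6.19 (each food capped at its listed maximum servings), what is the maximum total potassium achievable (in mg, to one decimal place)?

2525.0 mg

Potassium per dollar: avocado 489.6, strawberries 287.1, hummus 252.9.
Take 3 servings of avocado: spends $3.75, +1836.0 mg potassium (running total 1836.0 mg).
Take 3 servings of strawberries: spends $2.10, +603.0 mg potassium (running total 2439.0 mg).
Take 0.4857 servings of hummus: spends $0.34, +86.0 mg potassium (running total 2525.0 mg).
Filling greedily by potassium-per-dollar is optimal for one linear limit, giving 2525.0 mg.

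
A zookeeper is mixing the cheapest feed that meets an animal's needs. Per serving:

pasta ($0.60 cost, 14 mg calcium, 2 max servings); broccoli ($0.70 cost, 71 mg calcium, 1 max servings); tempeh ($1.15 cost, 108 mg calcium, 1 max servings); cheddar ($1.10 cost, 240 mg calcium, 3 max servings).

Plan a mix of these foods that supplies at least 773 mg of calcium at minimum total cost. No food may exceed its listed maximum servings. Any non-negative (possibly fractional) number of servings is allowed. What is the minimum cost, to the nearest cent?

Cost per mg of calcium: cheddar $0.0046, broccoli $0.0099, tempeh $0.0106, pasta $0.0429.
Take 3 servings of cheddar: +720.0 mg calcium for $3.30 (total $3.30, still need 53.0 mg).
Take 0.7465 servings of broccoli: +53.0 mg calcium for $0.52 (total $3.82, still need 0.0 mg).
Filling from the cheapest source first is optimal under one linear minimum: $3.82.

$3.82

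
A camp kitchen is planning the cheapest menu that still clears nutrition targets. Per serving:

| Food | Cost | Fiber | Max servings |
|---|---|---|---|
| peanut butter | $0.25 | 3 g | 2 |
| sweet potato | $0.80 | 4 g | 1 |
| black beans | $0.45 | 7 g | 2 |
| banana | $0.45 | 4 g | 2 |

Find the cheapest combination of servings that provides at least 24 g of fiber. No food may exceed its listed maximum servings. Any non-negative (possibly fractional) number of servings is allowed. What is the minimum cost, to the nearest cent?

Cost per g of fiber: black beans $0.0643, peanut butter $0.0833, banana $0.1125, sweet potato $0.2000.
Take 2 servings of black beans: +14.0 g fiber for $0.90 (total $0.90, still need 10.0 g).
Take 2 servings of peanut butter: +6.0 g fiber for $0.50 (total $1.40, still need 4.0 g).
Take 1 serving of banana: +4.0 g fiber for $0.45 (total $1.85, still need 0.0 g).
Greedy by cheapest-per-g is optimal for a single linear constraint, so the minimum cost is $1.85.

$1.85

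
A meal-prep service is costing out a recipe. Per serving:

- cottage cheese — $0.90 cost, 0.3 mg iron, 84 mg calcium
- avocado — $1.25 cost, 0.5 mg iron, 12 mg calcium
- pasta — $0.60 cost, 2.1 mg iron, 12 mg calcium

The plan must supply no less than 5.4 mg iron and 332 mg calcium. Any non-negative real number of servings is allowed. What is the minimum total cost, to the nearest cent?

A basic optimal solution has at most two foods positive. Try each food alone and each pair with both targets met exactly.
cottage cheese only: max(5.4/0.3, 332/84) = 18 servings → $16.20.
avocado only: max(5.4/0.5, 332/12) = 27.67 servings → $34.58.
pasta only: max(5.4/2.1, 332/12) = 27.67 servings → $16.60.
cottage cheese + avocado with both tight: 2.635 servings and 9.219 servings → $13.90.
cottage cheese + pasta with both tight: 3.66 servings and 2.049 servings → $4.52.
avocado + pasta with both targets exact would need a negative amount; discard.
Cheapest feasible corner: $4.52.

$4.52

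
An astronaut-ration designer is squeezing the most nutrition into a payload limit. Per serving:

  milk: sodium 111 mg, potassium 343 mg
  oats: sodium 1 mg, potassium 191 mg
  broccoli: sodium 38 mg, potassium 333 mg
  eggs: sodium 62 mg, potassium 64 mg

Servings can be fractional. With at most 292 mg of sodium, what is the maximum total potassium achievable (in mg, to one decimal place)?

Potassium per mg sodium: oats 191, broccoli 8.763, milk 3.09, eggs 1.032.
With no serving limits, spend the whole sodium allowance on oats: 292 mg / 1 mg × 191 mg = 55772.0 mg.

55772.0 mg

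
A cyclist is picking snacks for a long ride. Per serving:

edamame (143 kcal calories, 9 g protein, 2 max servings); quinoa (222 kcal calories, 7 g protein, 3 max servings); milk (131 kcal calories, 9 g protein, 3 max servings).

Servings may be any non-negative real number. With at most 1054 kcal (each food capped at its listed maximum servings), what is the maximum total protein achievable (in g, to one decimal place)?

56.8 g

Protein per kcal: milk 0.0687, edamame 0.06294, quinoa 0.03153.
Take 3 servings of milk: uses 393 kcal, +27.0 g protein (running total 27.0 g).
Take 2 servings of edamame: uses 286 kcal, +18.0 g protein (running total 45.0 g).
Take 1.689 servings of quinoa: uses 375 kcal, +11.8 g protein (running total 56.8 g).
Greedy by best ratio exhausts the calories allowance optimally: 56.8 g.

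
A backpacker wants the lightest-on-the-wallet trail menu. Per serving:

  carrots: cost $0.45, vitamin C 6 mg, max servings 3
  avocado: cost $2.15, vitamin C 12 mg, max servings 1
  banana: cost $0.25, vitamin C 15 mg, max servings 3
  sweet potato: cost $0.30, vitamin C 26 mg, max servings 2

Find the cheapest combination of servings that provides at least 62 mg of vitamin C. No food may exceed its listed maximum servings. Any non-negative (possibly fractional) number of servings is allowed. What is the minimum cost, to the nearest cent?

$0.77

Cost per mg of vitamin C: sweet potato $0.0115, banana $0.0167, carrots $0.0750, avocado $0.1792.
Take 2 servings of sweet potato: +52.0 mg vitamin C for $0.60 (total $0.60, still need 10.0 mg).
Take 0.6667 servings of banana: +10.0 mg vitamin C for $0.17 (total $0.77, still need 0.0 mg).
Greedy by cheapest-per-mg is optimal for a single linear constraint, so the minimum cost is $0.77.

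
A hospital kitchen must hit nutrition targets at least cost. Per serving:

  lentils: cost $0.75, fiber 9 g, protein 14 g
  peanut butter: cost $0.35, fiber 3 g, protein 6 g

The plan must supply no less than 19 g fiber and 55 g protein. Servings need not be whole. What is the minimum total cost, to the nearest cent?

A basic optimal solution has at most two foods positive. Try each food alone and each pair with both targets met exactly.
lentils only: max(19/9, 55/14) = 3.929 servings → $2.95.
peanut butter only: max(19/3, 55/6) = 9.167 servings → $3.21.
lentils + peanut butter: the both-tight solution has a negative serving — not a feasible corner.
Cheapest feasible corner: $2.95.

$2.95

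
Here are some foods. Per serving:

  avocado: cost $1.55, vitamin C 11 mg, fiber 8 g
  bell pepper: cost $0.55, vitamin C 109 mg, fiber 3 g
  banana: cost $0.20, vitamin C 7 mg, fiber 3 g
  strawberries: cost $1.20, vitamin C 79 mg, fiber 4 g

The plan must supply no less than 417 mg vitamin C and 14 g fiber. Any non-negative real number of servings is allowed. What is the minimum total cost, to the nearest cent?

$2.25

Minimising a linear cost over {vitamin C ≥ 417, fiber ≥ 14, servings ≥ 0} — the optimum is at a vertex, using one or two foods.
avocado only: max(417/11, 14/8) = 37.91 servings → $58.76.
bell pepper only: max(417/109, 14/3) = 4.667 servings → $2.57.
banana only: max(417/7, 14/3) = 59.57 servings → $11.91.
strawberries only: max(417/79, 14/4) = 5.278 servings → $6.33.
avocado + bell pepper with both tight: 0.3278 servings and 3.793 servings → $2.59.
avocado + banana: the both-tight solution has a negative serving — not a feasible corner.
avocado + strawberries: intersection lies outside the first quadrant.
bell pepper + banana with both tight: 3.768 servings and 0.8987 servings → $2.25.
bell pepper + strawberries with both tight: 2.824 servings and 1.382 servings → $3.21.
banana + strawberries with both targets exact would need a negative amount; discard.
Cheapest feasible corner: $2.25.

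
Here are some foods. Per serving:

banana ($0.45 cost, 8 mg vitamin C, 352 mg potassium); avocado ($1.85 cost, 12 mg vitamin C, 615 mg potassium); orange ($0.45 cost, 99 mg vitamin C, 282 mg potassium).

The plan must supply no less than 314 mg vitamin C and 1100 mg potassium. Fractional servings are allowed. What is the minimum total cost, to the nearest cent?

$1.69

A basic optimal solution has at most two foods positive. Try each food alone and each pair with both targets met exactly.
banana only: max(314/8, 1100/352) = 39.25 servings → $17.66.
avocado only: max(314/12, 1100/615) = 26.17 servings → $48.41.
orange only: max(314/99, 1100/282) = 3.901 servings → $1.76.
banana + avocado with both targets exact would need a negative amount; discard.
banana + orange with both tight: 0.6244 servings and 3.121 servings → $1.69.
avocado + orange with both tight: 0.3539 servings and 3.129 servings → $2.06.
The minimum over all feasible corners is $1.69.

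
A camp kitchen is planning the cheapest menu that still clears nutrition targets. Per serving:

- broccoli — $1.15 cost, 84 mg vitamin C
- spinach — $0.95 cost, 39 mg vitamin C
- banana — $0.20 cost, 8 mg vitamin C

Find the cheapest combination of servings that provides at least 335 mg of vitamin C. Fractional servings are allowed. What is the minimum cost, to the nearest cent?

Cost per mg of vitamin C: broccoli $0.0137, spinach $0.0244, banana $0.0250.
With no serving limits, use only broccoli: 335 mg / 84 mg = 3.988 servings × $1.15 = $4.59.

$4.59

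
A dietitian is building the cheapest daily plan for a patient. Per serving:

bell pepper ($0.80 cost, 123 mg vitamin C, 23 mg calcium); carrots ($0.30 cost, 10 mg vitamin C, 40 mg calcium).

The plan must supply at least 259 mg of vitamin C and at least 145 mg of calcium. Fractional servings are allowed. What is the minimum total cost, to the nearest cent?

For a min-cost LP with two ≥-constraints, a basic feasible solution has at most two positive variables.
bell pepper only: max(259/123, 145/23) = 6.304 servings → $5.04.
carrots only: max(259/10, 145/40) = 25.9 servings → $7.77.
bell pepper + carrots with both tight: 1.9 servings and 2.533 servings → $2.28.
The minimum over all feasible corners is $2.28.

$2.28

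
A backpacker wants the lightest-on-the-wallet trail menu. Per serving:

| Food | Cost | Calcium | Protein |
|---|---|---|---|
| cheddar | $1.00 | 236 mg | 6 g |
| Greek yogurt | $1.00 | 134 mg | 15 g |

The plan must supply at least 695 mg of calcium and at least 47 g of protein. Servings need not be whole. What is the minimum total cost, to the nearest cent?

With two linear requirements the optimum uses one or two foods; enumerate the corners.
cheddar only: max(695/236, 47/6) = 7.833 servings → $7.83.
Greek yogurt only: max(695/134, 47/15) = 5.187 servings → $5.19.
cheddar + Greek yogurt with both tight: 1.508 servings and 2.53 servings → $4.04.
The minimum over all feasible corners is $4.04.

$4.04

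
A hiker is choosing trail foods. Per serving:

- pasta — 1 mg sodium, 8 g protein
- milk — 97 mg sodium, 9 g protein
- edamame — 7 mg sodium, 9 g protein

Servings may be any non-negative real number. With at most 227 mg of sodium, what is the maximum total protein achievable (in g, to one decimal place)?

Protein per mg sodium: pasta 8, edamame 1.286, milk 0.09278.
With no serving limits, spend the whole sodium allowance on pasta: 227 mg / 1 mg × 8 g = 1816.0 g.

1816.0 g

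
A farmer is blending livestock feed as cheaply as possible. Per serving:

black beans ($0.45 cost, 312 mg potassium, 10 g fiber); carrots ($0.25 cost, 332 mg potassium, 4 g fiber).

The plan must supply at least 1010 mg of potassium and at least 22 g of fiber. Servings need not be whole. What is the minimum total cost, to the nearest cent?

$1.10

An LP optimum is at a vertex; with two nutrient constraints at most two foods are used. Check each candidate.
black beans only: max(1010/312, 22/10) = 3.237 servings → $1.46.
carrots only: max(1010/332, 22/4) = 5.5 servings → $1.38.
black beans + carrots with both tight: 1.575 servings and 1.562 servings → $1.10.
Cheapest feasible corner: $1.10.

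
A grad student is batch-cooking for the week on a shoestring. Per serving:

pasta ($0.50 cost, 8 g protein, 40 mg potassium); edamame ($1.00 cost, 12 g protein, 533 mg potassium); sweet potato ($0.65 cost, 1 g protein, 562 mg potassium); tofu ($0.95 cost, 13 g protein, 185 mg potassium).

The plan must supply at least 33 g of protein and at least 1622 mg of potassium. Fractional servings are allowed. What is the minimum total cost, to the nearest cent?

$2.92

This is a tiny linear program; its minimum lies at a vertex of the feasible set. List the vertices and price them.
pasta only: max(33/8, 1622/40) = 40.55 servings → $20.27.
edamame only: max(33/12, 1622/533) = 3.043 servings → $3.04.
sweet potato only: max(33/1, 1622/562) = 33 servings → $21.45.
tofu only: max(33/13, 1622/185) = 8.768 servings → $8.33.
pasta + edamame: the both-tight solution has a negative serving — not a feasible corner.
pasta + sweet potato with both tight: 3.798 servings and 2.616 servings → $3.60.
pasta + tofu with both targets exact would need a negative amount; discard.
edamame + sweet potato with both tight: 2.725 servings and 0.3019 servings → $2.92.
edamame + tofu: the both-tight solution has a negative serving — not a feasible corner.
sweet potato + tofu with both tight: 2.104 servings and 2.377 servings → $3.63.
The minimum over all feasible corners is $2.92.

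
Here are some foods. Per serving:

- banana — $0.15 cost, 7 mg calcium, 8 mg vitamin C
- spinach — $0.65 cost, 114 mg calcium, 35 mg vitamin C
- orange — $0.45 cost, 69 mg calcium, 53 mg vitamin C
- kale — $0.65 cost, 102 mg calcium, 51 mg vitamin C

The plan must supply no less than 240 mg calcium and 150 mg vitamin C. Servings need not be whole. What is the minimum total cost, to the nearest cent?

$1.50

Two binding constraints pin down two serving amounts, so the optimal mix uses at most two foods. The candidates are each food alone (scaled to the tighter of calcium/vitamin C) and each pair with both constraints tight.
banana only: max(240/7, 150/8) = 34.29 servings → $5.14.
spinach only: max(240/114, 150/35) = 4.286 servings → $2.79.
orange only: max(240/69, 150/53) = 3.478 servings → $1.57.
kale only: max(240/102, 150/51) = 2.941 servings → $1.91.
banana + spinach with both tight: 13.04 servings and 1.304 servings → $2.80.
banana + orange: intersection lies outside the first quadrant.
banana + kale with both tight: 6.667 servings and 1.895 servings → $2.23.
spinach + orange with both tight: 0.6534 servings and 2.399 servings → $1.50.
spinach + kale with both targets exact would need a negative amount; discard.
orange + kale with both tight: 1.622 servings and 1.256 servings → $1.55.
So the least-cost plan costs $1.50.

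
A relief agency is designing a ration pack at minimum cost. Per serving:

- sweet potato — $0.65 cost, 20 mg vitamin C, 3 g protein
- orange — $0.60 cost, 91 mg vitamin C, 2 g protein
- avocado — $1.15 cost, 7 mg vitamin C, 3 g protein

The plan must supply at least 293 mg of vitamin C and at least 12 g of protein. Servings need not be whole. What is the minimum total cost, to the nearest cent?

$3.06

sweet potato only: max(293/20, 12/3) = 14.65 servings → $9.52.
orange only: max(293/91, 12/2) = 6 servings → $3.60.
avocado only: max(293/7, 12/3) = 41.86 servings → $48.14.
sweet potato + orange with both tight: 2.172 servings and 2.742 servings → $3.06.
sweet potato + avocado with both targets exact would need a negative amount; discard.
orange + avocado with both tight: 3.069 servings and 1.954 servings → $4.09.
So the least-cost plan costs $3.06.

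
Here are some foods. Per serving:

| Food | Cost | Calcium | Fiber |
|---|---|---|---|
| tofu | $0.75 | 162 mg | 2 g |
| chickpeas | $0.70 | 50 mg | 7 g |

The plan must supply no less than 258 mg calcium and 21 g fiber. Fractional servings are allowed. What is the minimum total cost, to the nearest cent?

$2.50

With two linear requirements the optimum uses one or two foods; enumerate the corners.
tofu only: max(258/162, 21/2) = 10.5 servings → $7.88.
chickpeas only: max(258/50, 21/7) = 5.16 servings → $3.61.
tofu + chickpeas with both tight: 0.7311 servings and 2.791 servings → $2.50.
So the least-cost plan costs $2.50.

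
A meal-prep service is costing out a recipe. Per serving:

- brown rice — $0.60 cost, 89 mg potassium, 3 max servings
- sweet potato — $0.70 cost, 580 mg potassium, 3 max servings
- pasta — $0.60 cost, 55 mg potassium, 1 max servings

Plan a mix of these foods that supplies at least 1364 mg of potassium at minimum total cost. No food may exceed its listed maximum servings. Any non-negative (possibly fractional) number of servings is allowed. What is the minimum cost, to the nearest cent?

$1.65

Cost per mg of potassium: sweet potato $0.0012, brown rice $0.0067, pasta $0.0109.
Take 2.352 servings of sweet potato: +1364.0 mg potassium for $1.65 (total $1.65, still need 0.0 mg).
Filling from the cheapest source first is optimal under one linear minimum: $1.65.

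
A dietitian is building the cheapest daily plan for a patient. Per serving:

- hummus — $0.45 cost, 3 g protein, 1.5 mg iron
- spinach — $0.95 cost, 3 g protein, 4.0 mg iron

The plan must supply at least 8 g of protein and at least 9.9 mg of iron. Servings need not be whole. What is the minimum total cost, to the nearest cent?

An LP optimum is at a vertex; with two nutrient constraints at most two foods are used. Check each candidate.
hummus only: max(8/3, 9.9/1.5) = 6.6 servings → $2.97.
spinach only: max(8/3, 9.9/4.0) = 2.667 servings → $2.53.
hummus + spinach with both tight: 0.3067 servings and 2.36 servings → $2.38.
So the least-cost plan costs $2.38.

$2.38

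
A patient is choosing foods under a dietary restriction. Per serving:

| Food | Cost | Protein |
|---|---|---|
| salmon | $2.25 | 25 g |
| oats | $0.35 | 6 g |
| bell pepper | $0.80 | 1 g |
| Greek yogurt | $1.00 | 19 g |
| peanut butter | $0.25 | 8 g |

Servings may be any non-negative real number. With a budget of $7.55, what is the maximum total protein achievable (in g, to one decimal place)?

Protein per dollar: peanut butter 32, Greek yogurt 19, oats 17.14, salmon 11.11, bell pepper 1.25.
With no serving limits, spend the whole cost allowance on peanut butter: $7.55 / $0.25 × 8 g = 241.6 g.

241.6 g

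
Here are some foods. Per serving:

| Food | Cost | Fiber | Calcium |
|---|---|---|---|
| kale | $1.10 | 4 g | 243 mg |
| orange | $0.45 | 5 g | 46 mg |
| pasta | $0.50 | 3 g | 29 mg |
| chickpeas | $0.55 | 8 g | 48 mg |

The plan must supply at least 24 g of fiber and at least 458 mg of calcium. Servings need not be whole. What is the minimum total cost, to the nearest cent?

The cheapest plan sits at a corner of the feasible region — with two constraints it uses at most two foods.
kale only: max(24/4, 458/243) = 6 servings → $6.60.
orange only: max(24/5, 458/46) = 9.957 servings → $4.48.
pasta only: max(24/3, 458/29) = 15.79 servings → $7.90.
chickpeas only: max(24/8, 458/48) = 9.542 servings → $5.25.
kale + orange with both tight: 1.15 servings and 3.88 servings → $3.01.
kale + pasta with both tight: 1.106 servings and 6.525 servings → $4.48.
kale + chickpeas with both tight: 1.434 servings and 2.283 servings → $2.83.
orange + pasta: intersection lies outside the first quadrant.
orange + chickpeas: the both-tight solution has a negative serving — not a feasible corner.
pasta + chickpeas with both targets exact would need a negative amount; discard.
The minimum over all feasible corners is $2.83.

$2.83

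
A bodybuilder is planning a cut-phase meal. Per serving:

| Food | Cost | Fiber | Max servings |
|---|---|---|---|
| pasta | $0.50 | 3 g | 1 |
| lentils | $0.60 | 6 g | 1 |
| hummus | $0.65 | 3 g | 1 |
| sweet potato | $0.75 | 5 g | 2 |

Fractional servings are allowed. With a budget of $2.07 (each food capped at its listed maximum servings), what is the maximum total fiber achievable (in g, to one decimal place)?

15.8 g

Fiber per dollar: lentils 10, sweet potato 6.667, pasta 6, hummus 4.615.
Take 1 serving of lentils: spends $0.60, +6.0 g fiber (running total 6.0 g).
Take 1.96 servings of sweet potato: spends $1.47, +9.8 g fiber (running total 15.8 g).
Greedy by best ratio exhausts the cost allowance optimally: 15.8 g.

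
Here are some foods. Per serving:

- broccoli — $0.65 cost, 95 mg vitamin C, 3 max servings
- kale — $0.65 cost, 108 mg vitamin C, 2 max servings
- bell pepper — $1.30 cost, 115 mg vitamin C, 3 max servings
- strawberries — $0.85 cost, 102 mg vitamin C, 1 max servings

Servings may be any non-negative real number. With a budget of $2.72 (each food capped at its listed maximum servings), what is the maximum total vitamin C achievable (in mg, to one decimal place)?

Vitamin C per dollar: kale 166.2, broccoli 146.2, strawberries 120, bell pepper 88.46.
Take 2 servings of kale: spends $1.30, +216.0 mg vitamin C (running total 216.0 mg).
Take 2.185 servings of broccoli: spends $1.42, +207.5 mg vitamin C (running total 423.5 mg).
Greedy by best ratio exhausts the cost allowance optimally: 423.5 mg.

423.5 mg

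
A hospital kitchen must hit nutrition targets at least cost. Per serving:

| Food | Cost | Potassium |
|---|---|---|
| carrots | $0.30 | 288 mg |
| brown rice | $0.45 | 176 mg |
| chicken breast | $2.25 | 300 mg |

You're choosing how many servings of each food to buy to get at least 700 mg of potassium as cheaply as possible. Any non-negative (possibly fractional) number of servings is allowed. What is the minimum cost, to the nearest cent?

$0.73

Cost per mg of potassium: carrots $0.0010, brown rice $0.0026, chicken breast $0.0075.
With no serving limits, use only carrots: 700 mg / 288 mg = 2.431 servings × $0.30 = $0.73.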